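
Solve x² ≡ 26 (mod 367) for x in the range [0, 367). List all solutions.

Since 367 ≡ 3 (mod 4), a square root of 26 is 26^((367+1)/4) = 26^92 mod 367.
Repeated squaring: 26^2≡309, 26^4≡61, 26^8≡51, 26^16≡32, 26^32≡290, 26^64≡57 (mod 367).
26^92 = 26^(64+16+8+4) ≡ 277 (mod 367).
Check: 277² = 76729 ≡ 26 (mod 367). The two roots are 90 and 277.

90, 277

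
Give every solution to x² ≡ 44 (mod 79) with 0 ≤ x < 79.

26, 53

Since 79 ≡ 3 (mod 4), a square root of 44 is 44^((79+1)/4) = 44^20 mod 79.
Repeated squaring: 44^2≡40, 44^4≡20, 44^8≡5, 44^16≡25 (mod 79).
44^20 = 44^(16+4) ≡ 26 (mod 79).
Check: 26² = 676 ≡ 44 (mod 79). The two roots are 26 and 53.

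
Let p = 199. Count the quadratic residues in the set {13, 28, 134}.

(13/199) = +1 → QR.
(28/199) = +1 → QR.
(134/199) = -1 → non-residue.
Total quadratic residues among the 3: 2.

2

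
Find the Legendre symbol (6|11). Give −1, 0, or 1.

Pull out 2: since 11 ≡ 3 (mod 8), (2/11) = -1.
Reciprocity: 3 ≡ 3 and 11 ≡ 3 (mod 4), so (3/11) = −(11/3).
Reduce top mod 3: now compute (2/3).
Pull out 2: since 3 ≡ 3 (mod 8), (2/3) = -1.
Reached (1/3) = 1. Collecting the sign flips along the way, the symbol is -1.

-1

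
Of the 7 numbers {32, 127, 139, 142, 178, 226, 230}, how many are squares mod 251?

(32/251) = -1 → non-residue.
(127/251) = -1 → non-residue.
(139/251) = -1 → non-residue.
(142/251) = +1 → QR.
(178/251) = -1 → non-residue.
(226/251) = -1 → non-residue.
(230/251) = -1 → non-residue.
Total quadratic residues among the 7: 1.

1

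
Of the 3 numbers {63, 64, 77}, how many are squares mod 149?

2

(63/149) = +1 → QR.
(64/149) = +1 → QR.
(77/149) = -1 → non-residue.
Total quadratic residues among the 3: 2.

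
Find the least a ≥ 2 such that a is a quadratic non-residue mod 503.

(2/503) = +1, so 2 is a residue.
(3/503) = +1, so 3 is a residue.
(4/503) = +1, so 4 is a residue.
(5/503) = −1, so 5 is the smallest positive non-residue mod 503.

5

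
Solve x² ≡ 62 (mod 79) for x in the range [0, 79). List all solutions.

Since 79 ≡ 3 (mod 4), a square root of 62 is 62^((79+1)/4) = 62^20 mod 79.
Repeated squaring: 62^2≡52, 62^4≡18, 62^8≡8, 62^16≡64 (mod 79).
62^20 = 62^(16+4) ≡ 46 (mod 79).
Check: 46² = 2116 ≡ 62 (mod 79). The two roots are 33 and 46.

33, 46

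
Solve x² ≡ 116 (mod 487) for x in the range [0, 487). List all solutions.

131, 356

Since 487 ≡ 3 (mod 4), a square root of 116 is 116^((487+1)/4) = 116^122 mod 487.
Repeated squaring: 116^2≡307, 116^4≡258, 116^8≡332, 116^16≡162, 116^32≡433, 116^64≡481 (mod 487).
116^122 = 116^(64+32+16+8+2) ≡ 356 (mod 487).
Check: 356² = 126736 ≡ 116 (mod 487). The two roots are 131 and 356.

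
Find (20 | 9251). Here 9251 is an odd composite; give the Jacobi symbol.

Pull out 2^2: since 9251 ≡ 3 (mod 8), (2/9251) = -1, so (2/9251)^2 = +1.
Reciprocity: 5 ≡ 1 and 9251 ≡ 3 (mod 4), so (5/9251) = +(9251/5).
Reduce top mod 5: now compute (1/5).
Reached (1/5) = 1. Collecting the sign flips along the way, the symbol is +1.

1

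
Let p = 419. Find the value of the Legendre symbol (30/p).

Pull out 2: since 419 ≡ 3 (mod 8), (2/419) = -1.
Reciprocity: 15 ≡ 3 and 419 ≡ 3 (mod 4), so (15/419) = −(419/15).
Reduce top mod 15: now compute (14/15).
Pull out 2: since 15 ≡ 7 (mod 8), (2/15) = +1.
Reciprocity: 7 ≡ 3 and 15 ≡ 3 (mod 4), so (7/15) = −(15/7).
Reduce top mod 7: now compute (1/7).
Reached (1/7) = 1. Collecting the sign flips along the way, the symbol is -1.

-1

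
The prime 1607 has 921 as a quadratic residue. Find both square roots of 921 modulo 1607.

Since 1607 ≡ 3 (mod 4), a square root of 921 is 921^((1607+1)/4) = 921^402 mod 1607.
Repeated squaring: 921^2≡1352, 921^4≡745, 921^8≡610, 921^16≡883, 921^32≡294, 921^64≡1265, 921^128≡1260, 921^256≡1491 (mod 1607).
921^402 = 921^(256+128+16+2) ≡ 218 (mod 1607).
Check: 218² = 47524 ≡ 921 (mod 1607). The two roots are 218 and 1389.

218, 1389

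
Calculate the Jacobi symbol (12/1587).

0

Pull out 2^2: since 1587 ≡ 3 (mod 8), (2/1587) = -1, so (2/1587)^2 = +1.
Reciprocity: 3 ≡ 3 and 1587 ≡ 3 (mod 4), so (3/1587) = −(1587/3).
Reduce top mod 3: now compute (0/3).
Top reduces to 0: gcd > 1, so the symbol is 0.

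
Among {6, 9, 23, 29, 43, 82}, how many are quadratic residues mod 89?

(6/89) = -1 → non-residue.
(9/89) = +1 → QR.
(23/89) = -1 → non-residue.
(29/89) = -1 → non-residue.
(43/89) = -1 → non-residue.
(82/89) = -1 → non-residue.
Total quadratic residues among the 6: 1.

1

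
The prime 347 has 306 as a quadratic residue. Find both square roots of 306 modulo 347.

138, 209

Since 347 ≡ 3 (mod 4), a square root of 306 is 306^((347+1)/4) = 306^87 mod 347.
Repeated squaring: 306^2≡293, 306^4≡140, 306^8≡168, 306^16≡117, 306^32≡156, 306^64≡46 (mod 347).
306^87 = 306^(64+16+4+2+1) ≡ 138 (mod 347).
Check: 138² = 19044 ≡ 306 (mod 347). The two roots are 138 and 209.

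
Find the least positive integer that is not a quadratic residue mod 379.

(2/379) = −1, so 2 is the smallest positive non-residue mod 379.

2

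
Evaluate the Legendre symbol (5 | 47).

Reciprocity: 5 ≡ 1 and 47 ≡ 3 (mod 4), so (5/47) = +(47/5).
Reduce top mod 5: now compute (2/5).
Pull out 2: since 5 ≡ 5 (mod 8), (2/5) = -1.
Reached (1/5) = 1. Collecting the sign flips along the way, the symbol is -1.

-1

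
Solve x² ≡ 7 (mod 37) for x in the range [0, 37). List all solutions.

37 ≡ 1 (mod 4), so we find a root by search.
Trying successive values, 9² = 81 ≡ 7 (mod 37). The other root is 37 − 9 = 28.

9, 28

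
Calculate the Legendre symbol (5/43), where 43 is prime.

-1

Reciprocity: 5 ≡ 1 and 43 ≡ 3 (mod 4), so (5/43) = +(43/5).
Reduce top mod 5: now compute (3/5).
Reciprocity: 3 ≡ 3 and 5 ≡ 1 (mod 4), so (3/5) = +(5/3).
Reduce top mod 3: now compute (2/3).
Pull out 2: since 3 ≡ 3 (mod 8), (2/3) = -1.
Reached (1/3) = 1. Collecting the sign flips along the way, the symbol is -1.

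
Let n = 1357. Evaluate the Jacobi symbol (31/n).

Reciprocity: 31 ≡ 3 and 1357 ≡ 1 (mod 4), so (31/1357) = +(1357/31).
Reduce top mod 31: now compute (24/31).
Pull out 2^3: since 31 ≡ 7 (mod 8), (2/31) = +1, so (2/31)^3 = +1.
Reciprocity: 3 ≡ 3 and 31 ≡ 3 (mod 4), so (3/31) = −(31/3).
Reduce top mod 3: now compute (1/3).
Reached (1/3) = 1. Collecting the sign flips along the way, the symbol is -1.

-1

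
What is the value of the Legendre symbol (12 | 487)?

Pull out 2^2: since 487 ≡ 7 (mod 8), (2/487) = +1, so (2/487)^2 = +1.
Reciprocity: 3 ≡ 3 and 487 ≡ 3 (mod 4), so (3/487) = −(487/3).
Reduce top mod 3: now compute (1/3).
Reached (1/3) = 1. Collecting the sign flips along the way, the symbol is -1.

-1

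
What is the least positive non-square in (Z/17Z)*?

3

(2/17) = +1, so 2 is a residue.
(3/17) = −1, so 3 is the smallest positive non-residue mod 17.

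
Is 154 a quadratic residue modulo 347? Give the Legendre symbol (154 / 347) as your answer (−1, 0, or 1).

1

Pull out 2: since 347 ≡ 3 (mod 8), (2/347) = -1.
Reciprocity: 77 ≡ 1 and 347 ≡ 3 (mod 4), so (77/347) = +(347/77).
Reduce top mod 77: now compute (39/77).
Reciprocity: 39 ≡ 3 and 77 ≡ 1 (mod 4), so (39/77) = +(77/39).
Reduce top mod 39: now compute (38/39).
Pull out 2: since 39 ≡ 7 (mod 8), (2/39) = +1.
Reciprocity: 19 ≡ 3 and 39 ≡ 3 (mod 4), so (19/39) = −(39/19).
Reduce top mod 19: now compute (1/19).
Reached (1/19) = 1. Collecting the sign flips along the way, the symbol is +1.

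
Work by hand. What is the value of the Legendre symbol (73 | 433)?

-1

Reciprocity: 73 ≡ 1 and 433 ≡ 1 (mod 4), so (73/433) = +(433/73).
Reduce top mod 73: now compute (68/73).
Pull out 2^2: since 73 ≡ 1 (mod 8), (2/73) = +1, so (2/73)^2 = +1.
Reciprocity: 17 ≡ 1 and 73 ≡ 1 (mod 4), so (17/73) = +(73/17).
Reduce top mod 17: now compute (5/17).
Reciprocity: 5 ≡ 1 and 17 ≡ 1 (mod 4), so (5/17) = +(17/5).
Reduce top mod 5: now compute (2/5).
Pull out 2: since 5 ≡ 5 (mod 8), (2/5) = -1.
Reached (1/5) = 1. Collecting the sign flips along the way, the symbol is -1.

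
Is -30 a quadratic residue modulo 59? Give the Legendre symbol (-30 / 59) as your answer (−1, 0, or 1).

1

First reduce: -30 ≡ 29 (mod 59).
Reciprocity: 29 ≡ 1 and 59 ≡ 3 (mod 4), so (29/59) = +(59/29).
Reduce top mod 29: now compute (1/29).
Reached (1/29) = 1. Collecting the sign flips along the way, the symbol is +1.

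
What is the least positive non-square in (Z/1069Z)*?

(2/1069) = −1, so 2 is the smallest positive non-residue mod 1069.

2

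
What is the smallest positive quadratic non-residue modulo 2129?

3

(2/2129) = +1, so 2 is a residue.
(3/2129) = −1, so 3 is the smallest positive non-residue mod 2129.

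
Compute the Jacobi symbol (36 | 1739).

Pull out 2^2: since 1739 ≡ 3 (mod 8), (2/1739) = -1, so (2/1739)^2 = +1.
Reciprocity: 9 ≡ 1 and 1739 ≡ 3 (mod 4), so (9/1739) = +(1739/9).
Reduce top mod 9: now compute (2/9).
Pull out 2: since 9 ≡ 1 (mod 8), (2/9) = +1.
Reached (1/9) = 1. Collecting the sign flips along the way, the symbol is +1.

1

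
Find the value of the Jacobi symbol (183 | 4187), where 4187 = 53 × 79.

Reciprocity: 183 ≡ 3 and 4187 ≡ 3 (mod 4), so (183/4187) = −(4187/183).
Reduce top mod 183: now compute (161/183).
Reciprocity: 161 ≡ 1 and 183 ≡ 3 (mod 4), so (161/183) = +(183/161).
Reduce top mod 161: now compute (22/161).
Pull out 2: since 161 ≡ 1 (mod 8), (2/161) = +1.
Reciprocity: 11 ≡ 3 and 161 ≡ 1 (mod 4), so (11/161) = +(161/11).
Reduce top mod 11: now compute (7/11).
Reciprocity: 7 ≡ 3 and 11 ≡ 3 (mod 4), so (7/11) = −(11/7).
Reduce top mod 7: now compute (4/7).
Pull out 2^2: since 7 ≡ 7 (mod 8), (2/7) = +1, so (2/7)^2 = +1.
Reached (1/7) = 1. Collecting the sign flips along the way, the symbol is +1.

1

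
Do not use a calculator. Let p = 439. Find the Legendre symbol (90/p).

1

Pull out 2: since 439 ≡ 7 (mod 8), (2/439) = +1.
Reciprocity: 45 ≡ 1 and 439 ≡ 3 (mod 4), so (45/439) = +(439/45).
Reduce top mod 45: now compute (34/45).
Pull out 2: since 45 ≡ 5 (mod 8), (2/45) = -1.
Reciprocity: 17 ≡ 1 and 45 ≡ 1 (mod 4), so (17/45) = +(45/17).
Reduce top mod 17: now compute (11/17).
Reciprocity: 11 ≡ 3 and 17 ≡ 1 (mod 4), so (11/17) = +(17/11).
Reduce top mod 11: now compute (6/11).
Pull out 2: since 11 ≡ 3 (mod 8), (2/11) = -1.
Reciprocity: 3 ≡ 3 and 11 ≡ 3 (mod 4), so (3/11) = −(11/3).
Reduce top mod 3: now compute (2/3).
Pull out 2: since 3 ≡ 3 (mod 8), (2/3) = -1.
Reached (1/3) = 1. Collecting the sign flips along the way, the symbol is +1.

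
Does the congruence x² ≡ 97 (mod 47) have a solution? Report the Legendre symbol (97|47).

Euler's criterion: (97/47) ≡ 3^23 (mod 47).
3^2 ≡ 9 (mod 47)
3^4 ≡ 34 (mod 47)
3^8 ≡ 28 (mod 47)
3^16 ≡ 32 (mod 47)
3^23 = 3^(16+4+2+1) ≡ 1 (mod 47).
Result is 1, so (97/47) = 1.

1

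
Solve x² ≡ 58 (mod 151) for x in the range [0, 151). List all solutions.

71, 80

Since 151 ≡ 3 (mod 4), a square root of 58 is 58^((151+1)/4) = 58^38 mod 151.
Repeated squaring: 58^2≡42, 58^4≡103, 58^8≡39, 58^16≡11, 58^32≡121 (mod 151).
58^38 = 58^(32+4+2) ≡ 80 (mod 151).
Check: 80² = 6400 ≡ 58 (mod 151). The two roots are 71 and 80.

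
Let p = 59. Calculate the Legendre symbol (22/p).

1

Euler's criterion: (22/59) ≡ 22^29 (mod 59).
22^2 ≡ 12 (mod 59)
22^4 ≡ 26 (mod 59)
22^8 ≡ 27 (mod 59)
22^16 ≡ 21 (mod 59)
22^29 = 22^(16+8+4+1) ≡ 1 (mod 59).
Result is 1, so (22/59) = 1.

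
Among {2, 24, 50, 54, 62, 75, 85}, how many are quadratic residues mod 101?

(2/101) = -1 → non-residue.
(24/101) = +1 → QR.
(50/101) = -1 → non-residue.
(54/101) = +1 → QR.
(62/101) = -1 → non-residue.
(75/101) = -1 → non-residue.
(85/101) = +1 → QR.
Total quadratic residues among the 7: 3.

3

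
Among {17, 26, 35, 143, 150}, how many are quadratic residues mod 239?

2

(17/239) = +1 → QR.
(26/239) = -1 → non-residue.
(35/239) = -1 → non-residue.
(143/239) = -1 → non-residue.
(150/239) = +1 → QR.
Total quadratic residues among the 5: 2.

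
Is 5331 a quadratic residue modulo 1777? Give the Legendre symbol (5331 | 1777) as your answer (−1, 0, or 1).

0

First reduce: 5331 ≡ 0 (mod 1777).
Top reduces to 0: gcd > 1, so the symbol is 0.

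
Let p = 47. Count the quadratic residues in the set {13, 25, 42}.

(13/47) = -1 → non-residue.
(25/47) = +1 → QR.
(42/47) = +1 → QR.
Total quadratic residues among the 3: 2.

2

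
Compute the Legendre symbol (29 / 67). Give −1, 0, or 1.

Reciprocity: 29 ≡ 1 and 67 ≡ 3 (mod 4), so (29/67) = +(67/29).
Reduce top mod 29: now compute (9/29).
Reciprocity: 9 ≡ 1 and 29 ≡ 1 (mod 4), so (9/29) = +(29/9).
Reduce top mod 9: now compute (2/9).
Pull out 2: since 9 ≡ 1 (mod 8), (2/9) = +1.
Reached (1/9) = 1. Collecting the sign flips along the way, the symbol is +1.

1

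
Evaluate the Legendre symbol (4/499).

Euler's criterion: (4/499) ≡ 4^249 (mod 499).
4^2 ≡ 16 (mod 499)
4^4 ≡ 256 (mod 499)
4^8 ≡ 167 (mod 499)
4^16 ≡ 444 (mod 499)
4^32 ≡ 31 (mod 499)
4^64 ≡ 462 (mod 499)
4^128 ≡ 371 (mod 499)
4^249 = 4^(128+64+32+16+8+1) ≡ 1 (mod 499).
Result is 1, so (4/499) = 1.

1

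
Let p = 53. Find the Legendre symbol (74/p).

Euler's criterion: (74/53) ≡ 21^26 (mod 53).
21^2 ≡ 17 (mod 53)
21^4 ≡ 24 (mod 53)
21^8 ≡ 46 (mod 53)
21^16 ≡ 49 (mod 53)
21^26 = 21^(16+8+2) ≡ 52 (mod 53).
Result is 52 ≡ −1, so (74/53) = −1.

-1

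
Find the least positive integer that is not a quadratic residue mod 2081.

(2/2081) = +1, so 2 is a residue.
(3/2081) = −1, so 3 is the smallest positive non-residue mod 2081.

3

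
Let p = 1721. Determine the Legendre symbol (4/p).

Pull out 2^2: since 1721 ≡ 1 (mod 8), (2/1721) = +1, so (2/1721)^2 = +1.
Reached (1/1721) = 1. Collecting the sign flips along the way, the symbol is +1.

1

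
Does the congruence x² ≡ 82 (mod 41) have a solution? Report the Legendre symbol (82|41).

0

First reduce: 82 ≡ 0 (mod 41).
Top reduces to 0: gcd > 1, so the symbol is 0.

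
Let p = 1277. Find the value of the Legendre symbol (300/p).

-1

Pull out 2^2: since 1277 ≡ 5 (mod 8), (2/1277) = -1, so (2/1277)^2 = +1.
Reciprocity: 75 ≡ 3 and 1277 ≡ 1 (mod 4), so (75/1277) = +(1277/75).
Reduce top mod 75: now compute (2/75).
Pull out 2: since 75 ≡ 3 (mod 8), (2/75) = -1.
Reached (1/75) = 1. Collecting the sign flips along the way, the symbol is -1.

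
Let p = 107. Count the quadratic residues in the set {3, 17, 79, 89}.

3

(3/107) = +1 → QR.
(17/107) = -1 → non-residue.
(79/107) = +1 → QR.
(89/107) = +1 → QR.
Total quadratic residues among the 4: 3.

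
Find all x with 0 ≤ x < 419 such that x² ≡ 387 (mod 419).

35, 384

Since 419 ≡ 3 (mod 4), a square root of 387 is 387^((419+1)/4) = 387^105 mod 419.
Repeated squaring: 387^2≡186, 387^4≡238, 387^8≡79, 387^16≡375, 387^32≡260, 387^64≡141 (mod 419).
387^105 = 387^(64+32+8+1) ≡ 35 (mod 419).
Check: 35² = 1225 ≡ 387 (mod 419). The two roots are 35 and 384.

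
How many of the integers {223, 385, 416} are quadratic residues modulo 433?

(223/433) = +1 → QR.
(385/433) = +1 → QR.
(416/433) = +1 → QR.
Total quadratic residues among the 3: 3.

3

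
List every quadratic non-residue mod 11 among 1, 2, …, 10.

Square k = 1,…,5 (k and 11−k give the same square):
1²=1, 2²=4, 3²=9, 4²≡5, 5²≡3 (mod 11).
The residues are {1, 3, 4, 5, 9}; the non-residues are the remaining 5 nonzero classes.

2 6 7 8 10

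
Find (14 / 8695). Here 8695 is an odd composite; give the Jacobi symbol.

Pull out 2: since 8695 ≡ 7 (mod 8), (2/8695) = +1.
Reciprocity: 7 ≡ 3 and 8695 ≡ 3 (mod 4), so (7/8695) = −(8695/7).
Reduce top mod 7: now compute (1/7).
Reached (1/7) = 1. Collecting the sign flips along the way, the symbol is -1.

-1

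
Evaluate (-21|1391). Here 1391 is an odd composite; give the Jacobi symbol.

First reduce: -21 ≡ 1370 (mod 1391).
Pull out 2: since 1391 ≡ 7 (mod 8), (2/1391) = +1.
Reciprocity: 685 ≡ 1 and 1391 ≡ 3 (mod 4), so (685/1391) = +(1391/685).
Reduce top mod 685: now compute (21/685).
Reciprocity: 21 ≡ 1 and 685 ≡ 1 (mod 4), so (21/685) = +(685/21).
Reduce top mod 21: now compute (13/21).
Reciprocity: 13 ≡ 1 and 21 ≡ 1 (mod 4), so (13/21) = +(21/13).
Reduce top mod 13: now compute (8/13).
Pull out 2^3: since 13 ≡ 5 (mod 8), (2/13) = -1, so (2/13)^3 = -1.
Reached (1/13) = 1. Collecting the sign flips along the way, the symbol is -1.

-1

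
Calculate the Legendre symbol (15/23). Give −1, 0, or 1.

Euler's criterion: (15/23) ≡ 15^11 (mod 23).
15^2 ≡ 18 (mod 23)
15^4 ≡ 2 (mod 23)
15^8 ≡ 4 (mod 23)
15^11 = 15^(8+2+1) ≡ 22 (mod 23).
Result is 22 ≡ −1, so (15/23) = −1.

-1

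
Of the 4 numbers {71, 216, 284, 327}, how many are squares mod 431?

(71/431) = -1 → non-residue.
(216/431) = +1 → QR.
(284/431) = -1 → non-residue.
(327/431) = +1 → QR.
Total quadratic residues among the 4: 2.

2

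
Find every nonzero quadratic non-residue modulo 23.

Square k = 1,…,11 (k and 23−k give the same square):
1²=1, 2²=4, 3²=9, 4²=16, 5²≡2, 6²≡13, 7²≡3, 8²≡18, 9²≡12, 10²≡8, 11²≡6 (mod 23).
The residues are {1, 2, 3, 4, 6, 8, 9, 12, 13, 16, 18}; the non-residues are the remaining 11 nonzero classes.

5, 7, 10, 11, 14, 15, 17, 19, 20, 21, 22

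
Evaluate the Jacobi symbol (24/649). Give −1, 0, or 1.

Pull out 2^3: since 649 ≡ 1 (mod 8), (2/649) = +1, so (2/649)^3 = +1.
Reciprocity: 3 ≡ 3 and 649 ≡ 1 (mod 4), so (3/649) = +(649/3).
Reduce top mod 3: now compute (1/3).
Reached (1/3) = 1. Collecting the sign flips along the way, the symbol is +1.

1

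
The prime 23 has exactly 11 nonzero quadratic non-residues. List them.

5,7,10,11,14,15,17,19,20,21,22

Square k = 1,…,11 (k and 23−k give the same square):
1²=1, 2²=4, 3²=9, 4²=16, 5²≡2, 6²≡13, 7²≡3, 8²≡18, 9²≡12, 10²≡8, 11²≡6 (mod 23).
The residues are {1, 2, 3, 4, 6, 8, 9, 12, 13, 16, 18}; the non-residues are the remaining 11 nonzero classes.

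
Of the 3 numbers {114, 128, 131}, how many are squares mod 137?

1

(114/137) = -1 → non-residue.
(128/137) = +1 → QR.
(131/137) = -1 → non-residue.
Total quadratic residues among the 3: 1.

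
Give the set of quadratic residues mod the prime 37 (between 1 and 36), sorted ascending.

1, 3, 4, 7, 9, 10, 11, 12, 16, 21, 25, 26, 27, 28, 30, 33, 34, 36

Square k = 1,…,18 (k and 37−k give the same square):
1²=1, 2²=4, 3²=9, 4²=16, 5²=25, 6²=36, 7²≡12, 8²≡27, 9²≡7, 10²≡26, 11²≡10, 12²≡33, 13²≡21, 14²≡11, 15²≡3, 16²≡34, 17²≡30, 18²≡28 (mod 37).
So the quadratic residues mod 37 are {1, 3, 4, 7, 9, 10, 11, 12, 16, 21, 25, 26, 27, 28, 30, 33, 34, 36}.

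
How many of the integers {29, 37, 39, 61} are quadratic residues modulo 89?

1

(29/89) = -1 → non-residue.
(37/89) = -1 → non-residue.
(39/89) = +1 → QR.
(61/89) = -1 → non-residue.
Total quadratic residues among the 4: 1.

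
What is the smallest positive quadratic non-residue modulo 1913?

(2/1913) = +1, so 2 is a residue.
(3/1913) = −1, so 3 is the smallest positive non-residue mod 1913.

3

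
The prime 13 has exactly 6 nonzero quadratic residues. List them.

Square k = 1,…,6 (k and 13−k give the same square):
1²=1, 2²=4, 3²=9, 4²≡3, 5²≡12, 6²≡10 (mod 13).
So the quadratic residues mod 13 are {1, 3, 4, 9, 10, 12}.

1, 3, 4, 9, 10, 12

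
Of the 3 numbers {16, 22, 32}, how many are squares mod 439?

3

(16/439) = +1 → QR.
(22/439) = +1 → QR.
(32/439) = +1 → QR.
Total quadratic residues among the 3: 3.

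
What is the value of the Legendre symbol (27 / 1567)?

Reciprocity: 27 ≡ 3 and 1567 ≡ 3 (mod 4), so (27/1567) = −(1567/27).
Reduce top mod 27: now compute (1/27).
Reached (1/27) = 1. Collecting the sign flips along the way, the symbol is -1.

-1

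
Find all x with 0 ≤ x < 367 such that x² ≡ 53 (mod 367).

39, 328

Since 367 ≡ 3 (mod 4), a square root of 53 is 53^((367+1)/4) = 53^92 mod 367.
Repeated squaring: 53^2≡240, 53^4≡348, 53^8≡361, 53^16≡36, 53^32≡195, 53^64≡224 (mod 367).
53^92 = 53^(64+16+8+4) ≡ 328 (mod 367).
Check: 328² = 107584 ≡ 53 (mod 367). The two roots are 39 and 328.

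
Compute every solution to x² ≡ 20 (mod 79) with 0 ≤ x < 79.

39, 40

Since 79 ≡ 3 (mod 4), a square root of 20 is 20^((79+1)/4) = 20^20 mod 79.
Repeated squaring: 20^2≡5, 20^4≡25, 20^8≡72, 20^16≡49 (mod 79).
20^20 = 20^(16+4) ≡ 40 (mod 79).
Check: 40² = 1600 ≡ 20 (mod 79). The two roots are 39 and 40.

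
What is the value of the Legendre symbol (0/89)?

Top reduces to 0: gcd > 1, so the symbol is 0.

0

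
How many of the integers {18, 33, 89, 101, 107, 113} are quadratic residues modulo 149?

3

(18/149) = -1 → non-residue.
(33/149) = +1 → QR.
(89/149) = -1 → non-residue.
(101/149) = -1 → non-residue.
(107/149) = +1 → QR.
(113/149) = +1 → QR.
Total quadratic residues among the 6: 3.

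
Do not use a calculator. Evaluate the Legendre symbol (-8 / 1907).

First reduce: -8 ≡ 1899 (mod 1907).
Reciprocity: 1899 ≡ 3 and 1907 ≡ 3 (mod 4), so (1899/1907) = −(1907/1899).
Reduce top mod 1899: now compute (8/1899).
Pull out 2^3: since 1899 ≡ 3 (mod 8), (2/1899) = -1, so (2/1899)^3 = -1.
Reached (1/1899) = 1. Collecting the sign flips along the way, the symbol is +1.

1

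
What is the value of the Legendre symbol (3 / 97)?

Reciprocity: 3 ≡ 3 and 97 ≡ 1 (mod 4), so (3/97) = +(97/3).
Reduce top mod 3: now compute (1/3).
Reached (1/3) = 1. Collecting the sign flips along the way, the symbol is +1.

1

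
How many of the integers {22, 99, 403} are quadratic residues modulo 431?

3

(22/431) = +1 → QR.
(99/431) = +1 → QR.
(403/431) = +1 → QR.
Total quadratic residues among the 3: 3.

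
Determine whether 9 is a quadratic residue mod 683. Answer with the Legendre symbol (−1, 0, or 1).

Euler's criterion: (9/683) ≡ 9^341 (mod 683).
9^2 ≡ 81 (mod 683)
9^4 ≡ 414 (mod 683)
9^8 ≡ 646 (mod 683)
9^16 ≡ 3 (mod 683)
9^32 ≡ 9 (mod 683)
9^64 ≡ 81 (mod 683)
9^128 ≡ 414 (mod 683)
9^256 ≡ 646 (mod 683)
9^341 = 9^(256+64+16+4+1) ≡ 1 (mod 683).
Result is 1, so (9/683) = 1.

1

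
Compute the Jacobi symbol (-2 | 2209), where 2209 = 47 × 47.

First reduce: -2 ≡ 2207 (mod 2209).
Reciprocity: 2207 ≡ 3 and 2209 ≡ 1 (mod 4), so (2207/2209) = +(2209/2207).
Reduce top mod 2207: now compute (2/2207).
Pull out 2: since 2207 ≡ 7 (mod 8), (2/2207) = +1.
Reached (1/2207) = 1. Collecting the sign flips along the way, the symbol is +1.

1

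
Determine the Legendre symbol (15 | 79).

Reciprocity: 15 ≡ 3 and 79 ≡ 3 (mod 4), so (15/79) = −(79/15).
Reduce top mod 15: now compute (4/15).
Pull out 2^2: since 15 ≡ 7 (mod 8), (2/15) = +1, so (2/15)^2 = +1.
Reached (1/15) = 1. Collecting the sign flips along the way, the symbol is -1.

-1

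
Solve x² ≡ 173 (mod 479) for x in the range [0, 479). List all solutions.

80, 399

Since 479 ≡ 3 (mod 4), a square root of 173 is 173^((479+1)/4) = 173^120 mod 479.
Repeated squaring: 173^2≡231, 173^4≡192, 173^8≡460, 173^16≡361, 173^32≡33, 173^64≡131 (mod 479).
173^120 = 173^(64+32+16+8) ≡ 80 (mod 479).
Check: 80² = 6400 ≡ 173 (mod 479). The two roots are 80 and 399.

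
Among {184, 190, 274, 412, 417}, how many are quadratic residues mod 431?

3

(184/431) = +1 → QR.
(190/431) = +1 → QR.
(274/431) = -1 → non-residue.
(412/431) = -1 → non-residue.
(417/431) = +1 → QR.
Total quadratic residues among the 5: 3.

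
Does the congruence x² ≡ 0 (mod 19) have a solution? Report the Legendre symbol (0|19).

0

Top reduces to 0: gcd > 1, so the symbol is 0.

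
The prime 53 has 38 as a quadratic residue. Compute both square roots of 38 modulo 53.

12, 41

53 ≡ 1 (mod 4), so we find a root by search.
Trying successive values, 12² = 144 ≡ 38 (mod 53). The other root is 53 − 12 = 41.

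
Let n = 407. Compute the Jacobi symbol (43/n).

1

Reciprocity: 43 ≡ 3 and 407 ≡ 3 (mod 4), so (43/407) = −(407/43).
Reduce top mod 43: now compute (20/43).
Pull out 2^2: since 43 ≡ 3 (mod 8), (2/43) = -1, so (2/43)^2 = +1.
Reciprocity: 5 ≡ 1 and 43 ≡ 3 (mod 4), so (5/43) = +(43/5).
Reduce top mod 5: now compute (3/5).
Reciprocity: 3 ≡ 3 and 5 ≡ 1 (mod 4), so (3/5) = +(5/3).
Reduce top mod 3: now compute (2/3).
Pull out 2: since 3 ≡ 3 (mod 8), (2/3) = -1.
Reached (1/3) = 1. Collecting the sign flips along the way, the symbol is +1.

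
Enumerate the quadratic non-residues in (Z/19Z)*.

Square k = 1,…,9 (k and 19−k give the same square):
1²=1, 2²=4, 3²=9, 4²=16, 5²≡6, 6²≡17, 7²≡11, 8²≡7, 9²≡5 (mod 19).
The residues are {1, 4, 5, 6, 7, 9, 11, 16, 17}; the non-residues are the remaining 9 nonzero classes.

2, 3, 8, 10, 12, 13, 14, 15, 18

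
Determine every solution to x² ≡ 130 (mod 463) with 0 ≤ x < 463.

Since 463 ≡ 3 (mod 4), a square root of 130 is 130^((463+1)/4) = 130^116 mod 463.
Repeated squaring: 130^2≡232, 130^4≡116, 130^8≡29, 130^16≡378, 130^32≡280, 130^64≡153 (mod 463).
130^116 = 130^(64+32+16+4) ≡ 371 (mod 463).
Check: 371² = 137641 ≡ 130 (mod 463). The two roots are 92 and 371.

92, 371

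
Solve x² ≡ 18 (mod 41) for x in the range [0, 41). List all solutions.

41 ≡ 1 (mod 4), so we find a root by search.
Trying successive values, 10² = 100 ≡ 18 (mod 41). The other root is 41 − 10 = 31.

10, 31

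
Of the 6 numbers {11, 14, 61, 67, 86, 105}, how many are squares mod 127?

(11/127) = +1 → QR.
(14/127) = -1 → non-residue.
(61/127) = +1 → QR.
(67/127) = -1 → non-residue.
(86/127) = -1 → non-residue.
(105/127) = -1 → non-residue.
Total quadratic residues among the 6: 2.

2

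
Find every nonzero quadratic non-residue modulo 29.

2,3,8,10,11,12,14,15,17,18,19,21,26,27

Square k = 1,…,14 (k and 29−k give the same square):
1²=1, 2²=4, 3²=9, 4²=16, 5²=25, 6²≡7, 7²≡20, 8²≡6, 9²≡23, 10²≡13, 11²≡5, 12²≡28, 13²≡24, 14²≡22 (mod 29).
The residues are {1, 4, 5, 6, 7, 9, 13, 16, 20, 22, 23, 24, 25, 28}; the non-residues are the remaining 14 nonzero classes.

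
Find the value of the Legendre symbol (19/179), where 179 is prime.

Reciprocity: 19 ≡ 3 and 179 ≡ 3 (mod 4), so (19/179) = −(179/19).
Reduce top mod 19: now compute (8/19).
Pull out 2^3: since 19 ≡ 3 (mod 8), (2/19) = -1, so (2/19)^3 = -1.
Reached (1/19) = 1. Collecting the sign flips along the way, the symbol is +1.

1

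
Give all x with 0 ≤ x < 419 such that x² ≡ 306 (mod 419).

49, 370

Since 419 ≡ 3 (mod 4), a square root of 306 is 306^((419+1)/4) = 306^105 mod 419.
Repeated squaring: 306^2≡199, 306^4≡215, 306^8≡135, 306^16≡208, 306^32≡107, 306^64≡136 (mod 419).
306^105 = 306^(64+32+8+1) ≡ 49 (mod 419).
Check: 49² = 2401 ≡ 306 (mod 419). The two roots are 49 and 370.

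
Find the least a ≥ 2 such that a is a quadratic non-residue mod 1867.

(2/1867) = −1, so 2 is the smallest positive non-residue mod 1867.

2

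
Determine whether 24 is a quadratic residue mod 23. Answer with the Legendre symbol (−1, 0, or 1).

1

First reduce: 24 ≡ 1 (mod 23).
Reached (1/23) = 1. Collecting the sign flips along the way, the symbol is +1.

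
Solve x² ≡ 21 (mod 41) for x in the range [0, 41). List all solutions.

41 ≡ 1 (mod 4), so we find a root by search.
Trying successive values, 12² = 144 ≡ 21 (mod 41). The other root is 41 − 12 = 29.

12, 29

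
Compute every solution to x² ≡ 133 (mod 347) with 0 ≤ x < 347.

Since 347 ≡ 3 (mod 4), a square root of 133 is 133^((347+1)/4) = 133^87 mod 347.
Repeated squaring: 133^2≡339, 133^4≡64, 133^8≡279, 133^16≡113, 133^32≡277, 133^64≡42 (mod 347).
133^87 = 133^(64+16+4+2+1) ≡ 39 (mod 347).
Check: 39² = 1521 ≡ 133 (mod 347). The two roots are 39 and 308.

39, 308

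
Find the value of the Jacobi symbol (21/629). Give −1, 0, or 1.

1

Reciprocity: 21 ≡ 1 and 629 ≡ 1 (mod 4), so (21/629) = +(629/21).
Reduce top mod 21: now compute (20/21).
Pull out 2^2: since 21 ≡ 5 (mod 8), (2/21) = -1, so (2/21)^2 = +1.
Reciprocity: 5 ≡ 1 and 21 ≡ 1 (mod 4), so (5/21) = +(21/5).
Reduce top mod 5: now compute (1/5).
Reached (1/5) = 1. Collecting the sign flips along the way, the symbol is +1.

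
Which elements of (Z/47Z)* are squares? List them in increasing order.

Square k = 1,…,23 (k and 47−k give the same square):
1²=1, 2²=4, 3²=9, 4²=16, 5²=25, 6²=36, 7²≡2, 8²≡17, 9²≡34, 10²≡6, 11²≡27, 12²≡3, 13²≡28, 14²≡8, 15²≡37, 16²≡21, 17²≡7, 18²≡42, 19²≡32, 20²≡24, 21²≡18, 22²≡14, 23²≡12 (mod 47).
So the quadratic residues mod 47 are {1, 2, 3, 4, 6, 7, 8, 9, 12, 14, 16, 17, 18, 21, 24, 25, 27, 28, 32, 34, 36, 37, 42}.

1,2,3,4,6,7,8,9,12,14,16,17,18,21,24,25,27,28,32,34,36,37,42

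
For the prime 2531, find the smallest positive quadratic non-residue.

(2/2531) = −1, so 2 is the smallest positive non-residue mod 2531.

2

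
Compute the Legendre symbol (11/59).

Euler's criterion: (11/59) ≡ 11^29 (mod 59).
11^2 ≡ 3 (mod 59)
11^4 ≡ 9 (mod 59)
11^8 ≡ 22 (mod 59)
11^16 ≡ 12 (mod 59)
11^29 = 11^(16+8+4+1) ≡ 58 (mod 59).
Result is 58 ≡ −1, so (11/59) = −1.

-1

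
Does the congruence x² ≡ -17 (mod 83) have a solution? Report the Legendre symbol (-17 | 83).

-1

First reduce: -17 ≡ 66 (mod 83).
Pull out 2: since 83 ≡ 3 (mod 8), (2/83) = -1.
Reciprocity: 33 ≡ 1 and 83 ≡ 3 (mod 4), so (33/83) = +(83/33).
Reduce top mod 33: now compute (17/33).
Reciprocity: 17 ≡ 1 and 33 ≡ 1 (mod 4), so (17/33) = +(33/17).
Reduce top mod 17: now compute (16/17).
Pull out 2^4: since 17 ≡ 1 (mod 8), (2/17) = +1, so (2/17)^4 = +1.
Reached (1/17) = 1. Collecting the sign flips along the way, the symbol is -1.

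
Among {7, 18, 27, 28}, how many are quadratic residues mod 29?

(7/29) = +1 → QR.
(18/29) = -1 → non-residue.
(27/29) = -1 → non-residue.
(28/29) = +1 → QR.
Total quadratic residues among the 4: 2.

2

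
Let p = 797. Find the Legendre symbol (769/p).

Reciprocity: 769 ≡ 1 and 797 ≡ 1 (mod 4), so (769/797) = +(797/769).
Reduce top mod 769: now compute (28/769).
Pull out 2^2: since 769 ≡ 1 (mod 8), (2/769) = +1, so (2/769)^2 = +1.
Reciprocity: 7 ≡ 3 and 769 ≡ 1 (mod 4), so (7/769) = +(769/7).
Reduce top mod 7: now compute (6/7).
Pull out 2: since 7 ≡ 7 (mod 8), (2/7) = +1.
Reciprocity: 3 ≡ 3 and 7 ≡ 3 (mod 4), so (3/7) = −(7/3).
Reduce top mod 3: now compute (1/3).
Reached (1/3) = 1. Collecting the sign flips along the way, the symbol is -1.

-1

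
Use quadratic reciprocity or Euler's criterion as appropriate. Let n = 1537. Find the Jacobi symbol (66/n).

Pull out 2: since 1537 ≡ 1 (mod 8), (2/1537) = +1.
Reciprocity: 33 ≡ 1 and 1537 ≡ 1 (mod 4), so (33/1537) = +(1537/33).
Reduce top mod 33: now compute (19/33).
Reciprocity: 19 ≡ 3 and 33 ≡ 1 (mod 4), so (19/33) = +(33/19).
Reduce top mod 19: now compute (14/19).
Pull out 2: since 19 ≡ 3 (mod 8), (2/19) = -1.
Reciprocity: 7 ≡ 3 and 19 ≡ 3 (mod 4), so (7/19) = −(19/7).
Reduce top mod 7: now compute (5/7).
Reciprocity: 5 ≡ 1 and 7 ≡ 3 (mod 4), so (5/7) = +(7/5).
Reduce top mod 5: now compute (2/5).
Pull out 2: since 5 ≡ 5 (mod 8), (2/5) = -1.
Reached (1/5) = 1. Collecting the sign flips along the way, the symbol is -1.

-1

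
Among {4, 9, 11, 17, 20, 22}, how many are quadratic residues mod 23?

(4/23) = +1 → QR.
(9/23) = +1 → QR.
(11/23) = -1 → non-residue.
(17/23) = -1 → non-residue.
(20/23) = -1 → non-residue.
(22/23) = -1 → non-residue.
Total quadratic residues among the 6: 2.

2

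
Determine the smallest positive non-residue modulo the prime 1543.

(2/1543) = +1, so 2 is a residue.
(3/1543) = −1, so 3 is the smallest positive non-residue mod 1543.

3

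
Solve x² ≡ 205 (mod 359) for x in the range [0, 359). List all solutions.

Since 359 ≡ 3 (mod 4), a square root of 205 is 205^((359+1)/4) = 205^90 mod 359.
Repeated squaring: 205^2≡22, 205^4≡125, 205^8≡188, 205^16≡162, 205^32≡37, 205^64≡292 (mod 359).
205^90 = 205^(64+16+8+2) ≡ 88 (mod 359).
Check: 88² = 7744 ≡ 205 (mod 359). The two roots are 88 and 271.

88, 271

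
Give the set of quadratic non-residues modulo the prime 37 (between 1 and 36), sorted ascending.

2 5 6 8 13 14 15 17 18 19 20 22 23 24 29 31 32 35

Square k = 1,…,18 (k and 37−k give the same square):
1²=1, 2²=4, 3²=9, 4²=16, 5²=25, 6²=36, 7²≡12, 8²≡27, 9²≡7, 10²≡26, 11²≡10, 12²≡33, 13²≡21, 14²≡11, 15²≡3, 16²≡34, 17²≡30, 18²≡28 (mod 37).
The residues are {1, 3, 4, 7, 9, 10, 11, 12, 16, 21, 25, 26, 27, 28, 30, 33, 34, 36}; the non-residues are the remaining 18 nonzero classes.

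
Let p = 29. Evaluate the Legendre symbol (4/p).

1

Pull out 2^2: since 29 ≡ 5 (mod 8), (2/29) = -1, so (2/29)^2 = +1.
Reached (1/29) = 1. Collecting the sign flips along the way, the symbol is +1.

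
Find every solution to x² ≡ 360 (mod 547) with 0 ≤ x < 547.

Since 547 ≡ 3 (mod 4), a square root of 360 is 360^((547+1)/4) = 360^137 mod 547.
Repeated squaring: 360^2≡508, 360^4≡427, 360^8≡178, 360^16≡505, 360^32≡123, 360^64≡360, 360^128≡508 (mod 547).
360^137 = 360^(128+8+1) ≡ 123 (mod 547).
Check: 123² = 15129 ≡ 360 (mod 547). The two roots are 123 and 424.

123, 424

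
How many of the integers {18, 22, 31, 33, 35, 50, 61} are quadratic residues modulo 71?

(18/71) = +1 → QR.
(22/71) = -1 → non-residue.
(31/71) = -1 → non-residue.
(33/71) = -1 → non-residue.
(35/71) = -1 → non-residue.
(50/71) = +1 → QR.
(61/71) = -1 → non-residue.
Total quadratic residues among the 7: 2.

2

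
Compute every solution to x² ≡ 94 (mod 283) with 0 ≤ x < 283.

124, 159

Since 283 ≡ 3 (mod 4), a square root of 94 is 94^((283+1)/4) = 94^71 mod 283.
Repeated squaring: 94^2≡63, 94^4≡7, 94^8≡49, 94^16≡137, 94^32≡91, 94^64≡74 (mod 283).
94^71 = 94^(64+4+2+1) ≡ 159 (mod 283).
Check: 159² = 25281 ≡ 94 (mod 283). The two roots are 124 and 159.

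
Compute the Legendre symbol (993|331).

First reduce: 993 ≡ 0 (mod 331).
Top reduces to 0: gcd > 1, so the symbol is 0.

0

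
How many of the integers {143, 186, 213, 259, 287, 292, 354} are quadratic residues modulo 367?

(143/367) = -1 → non-residue.
(186/367) = -1 → non-residue.
(213/367) = +1 → QR.
(259/367) = +1 → QR.
(287/367) = +1 → QR.
(292/367) = +1 → QR.
(354/367) = -1 → non-residue.
Total quadratic residues among the 7: 4.

4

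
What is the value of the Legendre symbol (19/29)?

Reciprocity: 19 ≡ 3 and 29 ≡ 1 (mod 4), so (19/29) = +(29/19).
Reduce top mod 19: now compute (10/19).
Pull out 2: since 19 ≡ 3 (mod 8), (2/19) = -1.
Reciprocity: 5 ≡ 1 and 19 ≡ 3 (mod 4), so (5/19) = +(19/5).
Reduce top mod 5: now compute (4/5).
Pull out 2^2: since 5 ≡ 5 (mod 8), (2/5) = -1, so (2/5)^2 = +1.
Reached (1/5) = 1. Collecting the sign flips along the way, the symbol is -1.

-1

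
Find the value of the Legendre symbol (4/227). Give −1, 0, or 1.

Euler's criterion: (4/227) ≡ 4^113 (mod 227).
4^2 ≡ 16 (mod 227)
4^4 ≡ 29 (mod 227)
4^8 ≡ 160 (mod 227)
4^16 ≡ 176 (mod 227)
4^32 ≡ 104 (mod 227)
4^64 ≡ 147 (mod 227)
4^113 = 4^(64+32+16+1) ≡ 1 (mod 227).
Result is 1, so (4/227) = 1.

1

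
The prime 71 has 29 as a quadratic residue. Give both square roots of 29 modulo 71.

10, 61

Since 71 ≡ 3 (mod 4), a square root of 29 is 29^((71+1)/4) = 29^18 mod 71.
Repeated squaring: 29^2≡60, 29^4≡50, 29^8≡15, 29^16≡12 (mod 71).
29^18 = 29^(16+2) ≡ 10 (mod 71).
Check: 10² = 100 ≡ 29 (mod 71). The two roots are 10 and 61.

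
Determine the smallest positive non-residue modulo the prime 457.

(2/457) = +1, so 2 is a residue.
(3/457) = +1, so 3 is a residue.
(4/457) = +1, so 4 is a residue.
(5/457) = −1, so 5 is the smallest positive non-residue mod 457.

5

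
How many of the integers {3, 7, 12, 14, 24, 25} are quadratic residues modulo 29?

3

(3/29) = -1 → non-residue.
(7/29) = +1 → QR.
(12/29) = -1 → non-residue.
(14/29) = -1 → non-residue.
(24/29) = +1 → QR.
(25/29) = +1 → QR.
Total quadratic residues among the 6: 3.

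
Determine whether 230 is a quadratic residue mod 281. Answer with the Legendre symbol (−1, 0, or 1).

Euler's criterion: (230/281) ≡ 230^140 (mod 281).
230^2 ≡ 72 (mod 281)
230^4 ≡ 126 (mod 281)
230^8 ≡ 140 (mod 281)
230^16 ≡ 211 (mod 281)
230^32 ≡ 123 (mod 281)
230^64 ≡ 236 (mod 281)
230^128 ≡ 58 (mod 281)
230^140 = 230^(128+8+4) ≡ 280 (mod 281).
Result is 280 ≡ −1, so (230/281) = −1.

-1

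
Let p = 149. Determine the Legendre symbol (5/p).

Euler's criterion: (5/149) ≡ 5^74 (mod 149).
5^2 ≡ 25 (mod 149)
5^4 ≡ 29 (mod 149)
5^8 ≡ 96 (mod 149)
5^16 ≡ 127 (mod 149)
5^32 ≡ 37 (mod 149)
5^64 ≡ 28 (mod 149)
5^74 = 5^(64+8+2) ≡ 1 (mod 149).
Result is 1, so (5/149) = 1.

1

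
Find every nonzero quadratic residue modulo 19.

Square k = 1,…,9 (k and 19−k give the same square):
1²=1, 2²=4, 3²=9, 4²=16, 5²≡6, 6²≡17, 7²≡11, 8²≡7, 9²≡5 (mod 19).
So the quadratic residues mod 19 are {1, 4, 5, 6, 7, 9, 11, 16, 17}.

1,4,5,6,7,9,11,16,17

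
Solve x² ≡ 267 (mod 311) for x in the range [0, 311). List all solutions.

122, 189

Since 311 ≡ 3 (mod 4), a square root of 267 is 267^((311+1)/4) = 267^78 mod 311.
Repeated squaring: 267^2≡70, 267^4≡235, 267^8≡178, 267^16≡273, 267^32≡200, 267^64≡192 (mod 311).
267^78 = 267^(64+8+4+2) ≡ 189 (mod 311).
Check: 189² = 35721 ≡ 267 (mod 311). The two roots are 122 and 189.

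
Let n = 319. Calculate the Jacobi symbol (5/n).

1

Reciprocity: 5 ≡ 1 and 319 ≡ 3 (mod 4), so (5/319) = +(319/5).
Reduce top mod 5: now compute (4/5).
Pull out 2^2: since 5 ≡ 5 (mod 8), (2/5) = -1, so (2/5)^2 = +1.
Reached (1/5) = 1. Collecting the sign flips along the way, the symbol is +1.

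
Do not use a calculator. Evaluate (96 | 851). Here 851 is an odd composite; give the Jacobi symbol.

-1

Pull out 2^5: since 851 ≡ 3 (mod 8), (2/851) = -1, so (2/851)^5 = -1.
Reciprocity: 3 ≡ 3 and 851 ≡ 3 (mod 4), so (3/851) = −(851/3).
Reduce top mod 3: now compute (2/3).
Pull out 2: since 3 ≡ 3 (mod 8), (2/3) = -1.
Reached (1/3) = 1. Collecting the sign flips along the way, the symbol is -1.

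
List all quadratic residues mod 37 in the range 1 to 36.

Square k = 1,…,18 (k and 37−k give the same square):
1²=1, 2²=4, 3²=9, 4²=16, 5²=25, 6²=36, 7²≡12, 8²≡27, 9²≡7, 10²≡26, 11²≡10, 12²≡33, 13²≡21, 14²≡11, 15²≡3, 16²≡34, 17²≡30, 18²≡28 (mod 37).
So the quadratic residues mod 37 are {1, 3, 4, 7, 9, 10, 11, 12, 16, 21, 25, 26, 27, 28, 30, 33, 34, 36}.

1 3 4 7 9 10 11 12 16 21 25 26 27 28 30 33 34 36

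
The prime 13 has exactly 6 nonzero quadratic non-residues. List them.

Square k = 1,…,6 (k and 13−k give the same square):
1²=1, 2²=4, 3²=9, 4²≡3, 5²≡12, 6²≡10 (mod 13).
The residues are {1, 3, 4, 9, 10, 12}; the non-residues are the remaining 6 nonzero classes.

2, 5, 6, 7, 8, 11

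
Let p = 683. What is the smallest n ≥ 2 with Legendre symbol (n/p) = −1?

2

(2/683) = −1, so 2 is the smallest positive non-residue mod 683.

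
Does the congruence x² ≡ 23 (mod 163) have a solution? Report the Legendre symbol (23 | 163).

-1

Euler's criterion: (23/163) ≡ 23^81 (mod 163).
23^2 ≡ 40 (mod 163)
23^4 ≡ 133 (mod 163)
23^8 ≡ 85 (mod 163)
23^16 ≡ 53 (mod 163)
23^32 ≡ 38 (mod 163)
23^64 ≡ 140 (mod 163)
23^81 = 23^(64+16+1) ≡ 162 (mod 163).
Result is 162 ≡ −1, so (23/163) = −1.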